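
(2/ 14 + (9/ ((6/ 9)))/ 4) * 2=197/ 28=7.04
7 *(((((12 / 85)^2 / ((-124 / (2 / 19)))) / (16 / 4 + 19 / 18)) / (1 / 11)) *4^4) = -3649536 / 55321825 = -0.07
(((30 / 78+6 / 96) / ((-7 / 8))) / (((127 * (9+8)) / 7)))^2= 8649 / 3151025956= 0.00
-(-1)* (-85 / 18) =-85 / 18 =-4.72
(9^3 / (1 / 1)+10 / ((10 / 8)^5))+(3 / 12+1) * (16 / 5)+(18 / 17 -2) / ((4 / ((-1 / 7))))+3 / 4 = 219275473 / 297500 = 737.06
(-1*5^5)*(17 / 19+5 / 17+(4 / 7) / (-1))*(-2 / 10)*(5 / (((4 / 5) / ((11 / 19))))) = 59984375 / 42959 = 1396.32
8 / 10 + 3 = 19 / 5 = 3.80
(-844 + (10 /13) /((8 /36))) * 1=-10927 /13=-840.54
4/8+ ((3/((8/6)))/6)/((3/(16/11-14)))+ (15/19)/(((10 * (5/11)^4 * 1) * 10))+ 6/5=206882/653125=0.32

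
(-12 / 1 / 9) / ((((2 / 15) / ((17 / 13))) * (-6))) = 85 / 39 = 2.18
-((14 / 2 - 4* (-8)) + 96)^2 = -18225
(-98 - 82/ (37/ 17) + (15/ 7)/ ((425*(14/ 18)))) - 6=-21831931/ 154105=-141.67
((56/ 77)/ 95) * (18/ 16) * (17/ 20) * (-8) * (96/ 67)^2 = -2820096/ 23455025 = -0.12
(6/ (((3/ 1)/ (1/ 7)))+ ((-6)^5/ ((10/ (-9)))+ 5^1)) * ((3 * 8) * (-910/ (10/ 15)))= -229440744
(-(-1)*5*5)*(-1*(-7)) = 175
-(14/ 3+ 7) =-35/ 3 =-11.67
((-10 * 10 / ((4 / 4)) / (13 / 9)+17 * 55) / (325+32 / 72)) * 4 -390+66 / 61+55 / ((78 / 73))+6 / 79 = -359712448175 / 1100958378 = -326.73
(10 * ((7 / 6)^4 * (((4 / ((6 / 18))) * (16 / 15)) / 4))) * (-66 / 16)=-26411 / 108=-244.55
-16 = -16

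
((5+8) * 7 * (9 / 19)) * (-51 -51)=-4396.74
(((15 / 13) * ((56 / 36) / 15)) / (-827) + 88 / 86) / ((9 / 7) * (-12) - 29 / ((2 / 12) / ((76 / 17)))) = -0.00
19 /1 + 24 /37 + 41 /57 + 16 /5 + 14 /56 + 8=1342081 /42180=31.82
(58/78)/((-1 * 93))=-29/3627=-0.01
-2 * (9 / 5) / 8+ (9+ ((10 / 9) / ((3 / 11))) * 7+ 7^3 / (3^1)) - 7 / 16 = 326083 / 2160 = 150.96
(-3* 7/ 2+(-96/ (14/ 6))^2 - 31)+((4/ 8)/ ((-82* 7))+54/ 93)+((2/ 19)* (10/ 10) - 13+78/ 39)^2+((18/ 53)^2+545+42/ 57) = 585149696764901/ 252615830684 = 2316.36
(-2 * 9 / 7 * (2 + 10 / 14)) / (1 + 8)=-38 / 49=-0.78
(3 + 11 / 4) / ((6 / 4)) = 23 / 6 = 3.83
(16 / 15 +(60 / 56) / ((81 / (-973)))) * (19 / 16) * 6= -60553 / 720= -84.10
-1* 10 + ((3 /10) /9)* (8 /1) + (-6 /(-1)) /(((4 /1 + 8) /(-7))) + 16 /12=-119 /10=-11.90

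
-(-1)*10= 10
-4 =-4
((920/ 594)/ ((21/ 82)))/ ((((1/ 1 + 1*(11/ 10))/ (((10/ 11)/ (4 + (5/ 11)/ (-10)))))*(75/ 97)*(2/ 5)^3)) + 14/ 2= 696649979/ 34184997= 20.38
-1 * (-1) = 1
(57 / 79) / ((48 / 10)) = 95 / 632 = 0.15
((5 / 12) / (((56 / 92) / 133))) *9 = 819.38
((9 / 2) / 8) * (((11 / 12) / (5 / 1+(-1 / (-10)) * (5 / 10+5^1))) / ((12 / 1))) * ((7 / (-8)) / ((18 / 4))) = -385 / 255744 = -0.00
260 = 260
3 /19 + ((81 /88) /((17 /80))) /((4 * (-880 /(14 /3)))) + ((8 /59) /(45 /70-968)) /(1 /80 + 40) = 22122583873135 /145401120858576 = 0.15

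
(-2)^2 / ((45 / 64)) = 256 / 45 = 5.69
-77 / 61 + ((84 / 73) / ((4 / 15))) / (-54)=-1.34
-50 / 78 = -25 / 39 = -0.64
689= 689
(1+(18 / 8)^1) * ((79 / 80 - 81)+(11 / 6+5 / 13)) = -242719 / 960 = -252.83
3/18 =1/6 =0.17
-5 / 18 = -0.28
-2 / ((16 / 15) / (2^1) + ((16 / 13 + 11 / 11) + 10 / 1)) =-390 / 2489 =-0.16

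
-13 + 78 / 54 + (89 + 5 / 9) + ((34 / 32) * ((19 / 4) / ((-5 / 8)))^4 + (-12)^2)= 2354207 / 625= 3766.73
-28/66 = -14/33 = -0.42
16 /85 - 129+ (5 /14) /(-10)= -128.85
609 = 609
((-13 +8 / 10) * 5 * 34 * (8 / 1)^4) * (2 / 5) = -16990208 / 5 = -3398041.60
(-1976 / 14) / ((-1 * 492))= 247 / 861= 0.29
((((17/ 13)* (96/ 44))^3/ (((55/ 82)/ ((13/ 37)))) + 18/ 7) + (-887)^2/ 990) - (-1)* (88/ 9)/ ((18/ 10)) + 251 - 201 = 864.89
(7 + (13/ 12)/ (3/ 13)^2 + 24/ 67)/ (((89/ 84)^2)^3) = 651992882881536/ 33297746494387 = 19.58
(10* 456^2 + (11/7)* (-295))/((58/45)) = 654852375/406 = 1612936.88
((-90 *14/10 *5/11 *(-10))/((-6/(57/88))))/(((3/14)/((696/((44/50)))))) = -303738750/1331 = -228203.42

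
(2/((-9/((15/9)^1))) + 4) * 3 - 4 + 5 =107/9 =11.89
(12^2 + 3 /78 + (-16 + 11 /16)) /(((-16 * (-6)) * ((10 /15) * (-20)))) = -5355 /53248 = -0.10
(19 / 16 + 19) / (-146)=-323 / 2336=-0.14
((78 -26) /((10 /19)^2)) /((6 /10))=4693 /15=312.87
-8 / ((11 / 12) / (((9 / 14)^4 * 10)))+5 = -261605 / 26411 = -9.91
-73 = -73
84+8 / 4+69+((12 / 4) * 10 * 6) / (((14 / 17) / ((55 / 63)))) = 16945 / 49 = 345.82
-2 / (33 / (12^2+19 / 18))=-2611 / 297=-8.79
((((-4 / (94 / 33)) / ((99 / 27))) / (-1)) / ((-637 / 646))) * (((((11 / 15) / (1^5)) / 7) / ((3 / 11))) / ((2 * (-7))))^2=-4729043 / 16173796275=-0.00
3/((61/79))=237/61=3.89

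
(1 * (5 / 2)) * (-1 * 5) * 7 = -175 / 2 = -87.50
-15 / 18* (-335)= 1675 / 6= 279.17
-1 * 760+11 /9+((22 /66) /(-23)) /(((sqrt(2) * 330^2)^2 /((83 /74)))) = -91892733162120083 /121106252520000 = -758.78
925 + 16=941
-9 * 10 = -90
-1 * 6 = -6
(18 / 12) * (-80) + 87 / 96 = -3811 / 32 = -119.09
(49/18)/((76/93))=1519/456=3.33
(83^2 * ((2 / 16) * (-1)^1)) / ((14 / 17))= -117113 / 112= -1045.65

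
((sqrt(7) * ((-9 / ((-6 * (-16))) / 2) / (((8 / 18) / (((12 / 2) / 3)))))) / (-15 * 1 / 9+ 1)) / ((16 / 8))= 81 * sqrt(7) / 512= 0.42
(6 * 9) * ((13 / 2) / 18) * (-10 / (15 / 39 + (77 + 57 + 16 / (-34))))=-2873 / 1973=-1.46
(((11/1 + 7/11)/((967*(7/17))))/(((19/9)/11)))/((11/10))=195840/1414721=0.14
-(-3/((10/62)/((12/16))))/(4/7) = 1953/80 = 24.41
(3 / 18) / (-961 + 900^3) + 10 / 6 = 2429996797 / 1457998078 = 1.67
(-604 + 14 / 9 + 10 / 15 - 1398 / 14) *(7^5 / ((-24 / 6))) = 106131403 / 36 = 2948094.53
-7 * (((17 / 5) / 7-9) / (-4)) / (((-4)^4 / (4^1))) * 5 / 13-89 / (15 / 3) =-148841 / 8320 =-17.89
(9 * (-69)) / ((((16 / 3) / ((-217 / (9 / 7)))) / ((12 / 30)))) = 314433 / 40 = 7860.82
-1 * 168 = -168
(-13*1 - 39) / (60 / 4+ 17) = -1.62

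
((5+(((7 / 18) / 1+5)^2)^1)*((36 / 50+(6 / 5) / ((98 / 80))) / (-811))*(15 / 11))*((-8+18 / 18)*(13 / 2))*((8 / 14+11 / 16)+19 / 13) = 15158996543 / 1258931520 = 12.04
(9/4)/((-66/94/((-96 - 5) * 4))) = 14241/11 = 1294.64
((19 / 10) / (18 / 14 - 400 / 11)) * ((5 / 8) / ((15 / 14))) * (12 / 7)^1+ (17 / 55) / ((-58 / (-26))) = 0.08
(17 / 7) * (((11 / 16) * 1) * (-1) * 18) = -1683 / 56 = -30.05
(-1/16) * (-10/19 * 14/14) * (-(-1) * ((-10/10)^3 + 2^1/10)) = -1/38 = -0.03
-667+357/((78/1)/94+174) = -1821320/2739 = -664.96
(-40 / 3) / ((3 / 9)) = -40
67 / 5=13.40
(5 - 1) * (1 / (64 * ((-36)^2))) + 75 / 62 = 777631 / 642816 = 1.21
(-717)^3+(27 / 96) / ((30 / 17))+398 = -117952452749 / 320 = -368601414.84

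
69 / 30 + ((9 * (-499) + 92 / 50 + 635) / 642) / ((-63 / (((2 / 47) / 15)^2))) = 128433787949 / 55840758750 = 2.30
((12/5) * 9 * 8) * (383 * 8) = 2647296/5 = 529459.20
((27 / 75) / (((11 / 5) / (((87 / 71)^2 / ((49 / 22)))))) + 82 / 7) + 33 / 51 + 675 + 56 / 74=534645636258 / 776843305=688.23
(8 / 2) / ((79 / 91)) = 364 / 79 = 4.61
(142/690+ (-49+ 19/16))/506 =-262789/2793120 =-0.09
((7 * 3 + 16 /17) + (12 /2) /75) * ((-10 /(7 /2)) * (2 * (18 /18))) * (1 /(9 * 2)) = -5348 /765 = -6.99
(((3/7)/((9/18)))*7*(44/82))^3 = 2299968/68921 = 33.37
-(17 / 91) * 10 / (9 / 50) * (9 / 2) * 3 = -12750 / 91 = -140.11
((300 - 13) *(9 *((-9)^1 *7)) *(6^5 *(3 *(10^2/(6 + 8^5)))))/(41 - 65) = 1129804200/2341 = 482616.06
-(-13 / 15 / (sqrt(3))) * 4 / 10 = 26 * sqrt(3) / 225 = 0.20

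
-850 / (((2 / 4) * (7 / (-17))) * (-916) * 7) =-7225 / 11221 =-0.64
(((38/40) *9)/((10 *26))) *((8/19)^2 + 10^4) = 2030661/6175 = 328.85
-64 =-64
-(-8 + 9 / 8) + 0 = 55 / 8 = 6.88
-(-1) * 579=579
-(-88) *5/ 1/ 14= 220/ 7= 31.43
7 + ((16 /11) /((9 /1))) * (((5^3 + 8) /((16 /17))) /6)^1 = 10.81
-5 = -5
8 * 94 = 752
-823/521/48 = -823/25008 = -0.03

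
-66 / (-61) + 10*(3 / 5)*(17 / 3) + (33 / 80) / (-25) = 4277987 / 122000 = 35.07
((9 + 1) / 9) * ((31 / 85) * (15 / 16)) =155 / 408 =0.38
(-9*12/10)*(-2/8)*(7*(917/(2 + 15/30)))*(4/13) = 693252/325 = 2133.08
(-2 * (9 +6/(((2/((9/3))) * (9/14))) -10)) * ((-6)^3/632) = 702/79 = 8.89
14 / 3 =4.67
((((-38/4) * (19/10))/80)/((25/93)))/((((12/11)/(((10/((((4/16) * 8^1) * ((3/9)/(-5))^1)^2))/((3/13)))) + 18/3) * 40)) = -4800939/1372902400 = -0.00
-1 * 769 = -769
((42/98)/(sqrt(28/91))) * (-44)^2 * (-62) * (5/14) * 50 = -22506000 * sqrt(13)/49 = -1656051.78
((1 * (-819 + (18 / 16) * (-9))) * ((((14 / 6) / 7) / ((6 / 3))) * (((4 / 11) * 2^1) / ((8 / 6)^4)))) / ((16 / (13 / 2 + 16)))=-732645 / 16384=-44.72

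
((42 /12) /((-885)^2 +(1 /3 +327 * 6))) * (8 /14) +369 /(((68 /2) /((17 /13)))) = 14.19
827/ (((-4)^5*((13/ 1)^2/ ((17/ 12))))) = -14059/ 2076672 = -0.01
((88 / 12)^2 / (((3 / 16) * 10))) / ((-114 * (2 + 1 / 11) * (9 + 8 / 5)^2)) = -106480 / 99430173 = -0.00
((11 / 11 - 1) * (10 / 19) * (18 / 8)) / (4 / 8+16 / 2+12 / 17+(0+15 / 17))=0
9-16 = -7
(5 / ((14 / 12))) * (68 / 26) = 1020 / 91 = 11.21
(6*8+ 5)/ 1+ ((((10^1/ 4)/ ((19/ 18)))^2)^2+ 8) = 12050206/ 130321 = 92.47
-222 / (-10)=22.20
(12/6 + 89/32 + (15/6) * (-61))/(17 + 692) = -4727/22688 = -0.21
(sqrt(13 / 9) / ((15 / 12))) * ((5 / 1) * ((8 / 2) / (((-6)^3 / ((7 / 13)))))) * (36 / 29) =-56 * sqrt(13) / 3393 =-0.06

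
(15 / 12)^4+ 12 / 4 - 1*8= -655 / 256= -2.56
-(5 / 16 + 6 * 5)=-485 / 16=-30.31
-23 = -23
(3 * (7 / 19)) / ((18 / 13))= 91 / 114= 0.80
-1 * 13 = -13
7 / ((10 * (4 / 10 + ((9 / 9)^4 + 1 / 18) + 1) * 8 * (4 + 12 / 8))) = 63 / 9724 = 0.01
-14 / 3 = -4.67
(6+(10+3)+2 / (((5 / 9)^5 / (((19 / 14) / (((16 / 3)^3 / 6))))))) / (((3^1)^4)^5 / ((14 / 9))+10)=942076411 / 100419391196800000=0.00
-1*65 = -65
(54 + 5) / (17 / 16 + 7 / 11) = 10384 / 299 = 34.73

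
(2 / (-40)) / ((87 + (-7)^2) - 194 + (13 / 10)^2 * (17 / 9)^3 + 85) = -3645 / 2798597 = -0.00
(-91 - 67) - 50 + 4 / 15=-3116 / 15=-207.73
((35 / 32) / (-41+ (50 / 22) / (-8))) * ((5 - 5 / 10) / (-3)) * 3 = 165 / 1384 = 0.12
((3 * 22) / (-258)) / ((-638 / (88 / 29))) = 44 / 36163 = 0.00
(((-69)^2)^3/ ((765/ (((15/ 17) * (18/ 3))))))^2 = 46585319691109245650244/ 83521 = 557767743335319807.60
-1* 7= -7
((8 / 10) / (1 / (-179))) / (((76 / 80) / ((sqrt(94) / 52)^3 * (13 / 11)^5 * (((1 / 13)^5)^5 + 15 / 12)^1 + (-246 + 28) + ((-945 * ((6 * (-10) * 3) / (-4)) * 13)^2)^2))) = -14078944957961520269375040.00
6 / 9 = 0.67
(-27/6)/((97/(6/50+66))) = -14877/4850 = -3.07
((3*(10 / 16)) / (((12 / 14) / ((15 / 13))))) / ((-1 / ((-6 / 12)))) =525 / 416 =1.26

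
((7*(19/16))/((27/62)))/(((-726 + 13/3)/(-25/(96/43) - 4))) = 6015457/14964480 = 0.40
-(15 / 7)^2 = -225 / 49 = -4.59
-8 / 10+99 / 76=191 / 380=0.50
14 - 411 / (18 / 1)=-53 / 6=-8.83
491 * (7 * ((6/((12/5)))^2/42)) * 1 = 12275/24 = 511.46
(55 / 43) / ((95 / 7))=77 / 817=0.09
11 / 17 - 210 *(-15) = 3150.65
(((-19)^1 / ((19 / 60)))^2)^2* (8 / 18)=5760000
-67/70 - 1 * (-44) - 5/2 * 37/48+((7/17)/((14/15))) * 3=2424133/57120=42.44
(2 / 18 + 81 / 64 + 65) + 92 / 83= 3226331 / 47808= 67.49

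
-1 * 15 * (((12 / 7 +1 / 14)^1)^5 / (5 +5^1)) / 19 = -29296875 / 20437312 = -1.43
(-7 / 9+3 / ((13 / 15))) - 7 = -505 / 117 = -4.32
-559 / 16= -34.94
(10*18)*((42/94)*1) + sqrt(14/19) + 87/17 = 86.40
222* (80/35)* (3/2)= 5328/7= 761.14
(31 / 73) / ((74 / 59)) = 0.34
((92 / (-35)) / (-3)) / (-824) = -23 / 21630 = -0.00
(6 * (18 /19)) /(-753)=-36 /4769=-0.01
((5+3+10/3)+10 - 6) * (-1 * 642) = -9844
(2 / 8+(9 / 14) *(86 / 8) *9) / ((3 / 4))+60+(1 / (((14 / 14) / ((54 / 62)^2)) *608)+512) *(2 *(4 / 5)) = 1476184783 / 1533756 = 962.46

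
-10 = -10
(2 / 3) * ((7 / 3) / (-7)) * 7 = -14 / 9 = -1.56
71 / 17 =4.18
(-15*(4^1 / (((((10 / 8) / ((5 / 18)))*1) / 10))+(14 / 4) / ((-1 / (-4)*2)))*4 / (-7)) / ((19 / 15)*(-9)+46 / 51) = -12.97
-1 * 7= -7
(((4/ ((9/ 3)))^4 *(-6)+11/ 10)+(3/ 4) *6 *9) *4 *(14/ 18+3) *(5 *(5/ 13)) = 2078080/ 3159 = 657.83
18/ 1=18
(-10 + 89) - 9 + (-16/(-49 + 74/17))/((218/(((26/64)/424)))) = 9821824541/140311776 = 70.00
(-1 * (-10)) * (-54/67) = -540/67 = -8.06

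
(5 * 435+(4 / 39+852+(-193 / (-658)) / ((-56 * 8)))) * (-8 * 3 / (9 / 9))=-34801307161 / 479024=-72650.45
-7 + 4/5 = -31/5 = -6.20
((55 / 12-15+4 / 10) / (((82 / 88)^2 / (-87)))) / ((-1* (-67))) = 8435636 / 563135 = 14.98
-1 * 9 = -9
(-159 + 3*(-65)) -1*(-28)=-326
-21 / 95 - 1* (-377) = 35794 / 95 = 376.78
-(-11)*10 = 110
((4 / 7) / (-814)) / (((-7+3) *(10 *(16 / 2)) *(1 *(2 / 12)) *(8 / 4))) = 3 / 455840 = 0.00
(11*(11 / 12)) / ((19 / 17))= 2057 / 228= 9.02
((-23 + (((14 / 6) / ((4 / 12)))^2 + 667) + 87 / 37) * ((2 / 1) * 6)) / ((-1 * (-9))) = 34304 / 37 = 927.14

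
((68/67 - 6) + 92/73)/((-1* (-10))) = -9109/24455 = -0.37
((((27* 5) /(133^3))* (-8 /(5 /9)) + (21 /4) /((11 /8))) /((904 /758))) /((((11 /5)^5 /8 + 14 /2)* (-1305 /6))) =-1075895725000 /982723278493341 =-0.00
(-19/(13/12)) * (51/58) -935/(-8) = 305983/3016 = 101.45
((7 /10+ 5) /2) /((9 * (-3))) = -19 /180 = -0.11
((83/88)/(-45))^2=6889/15681600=0.00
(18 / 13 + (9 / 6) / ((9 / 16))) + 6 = 392 / 39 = 10.05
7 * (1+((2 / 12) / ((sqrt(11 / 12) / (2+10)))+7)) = 28 * sqrt(33) / 11+56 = 70.62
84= 84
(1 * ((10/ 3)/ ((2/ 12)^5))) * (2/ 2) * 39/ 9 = 112320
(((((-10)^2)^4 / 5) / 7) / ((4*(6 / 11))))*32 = 880000000 / 21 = 41904761.90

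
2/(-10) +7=34/5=6.80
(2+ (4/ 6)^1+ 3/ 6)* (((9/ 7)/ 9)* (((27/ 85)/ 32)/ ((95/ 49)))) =63/ 27200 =0.00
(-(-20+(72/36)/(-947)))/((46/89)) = 842919/21781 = 38.70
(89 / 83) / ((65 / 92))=8188 / 5395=1.52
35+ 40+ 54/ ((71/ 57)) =8403/ 71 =118.35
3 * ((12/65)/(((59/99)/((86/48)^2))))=183051/61360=2.98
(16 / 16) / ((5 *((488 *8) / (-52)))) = -13 / 4880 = -0.00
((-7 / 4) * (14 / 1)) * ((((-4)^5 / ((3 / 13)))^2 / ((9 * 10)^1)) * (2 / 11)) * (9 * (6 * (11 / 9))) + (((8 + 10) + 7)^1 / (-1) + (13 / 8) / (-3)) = -69466090433 / 1080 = -64320454.10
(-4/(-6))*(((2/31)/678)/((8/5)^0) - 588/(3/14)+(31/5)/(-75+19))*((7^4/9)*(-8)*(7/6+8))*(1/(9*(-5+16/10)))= -152327336149835/130238037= -1169607.13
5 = 5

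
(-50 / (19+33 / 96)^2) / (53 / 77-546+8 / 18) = 35481600 / 144678911473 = 0.00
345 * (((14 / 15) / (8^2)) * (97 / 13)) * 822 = 30858.59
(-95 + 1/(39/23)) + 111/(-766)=-2824741/29874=-94.56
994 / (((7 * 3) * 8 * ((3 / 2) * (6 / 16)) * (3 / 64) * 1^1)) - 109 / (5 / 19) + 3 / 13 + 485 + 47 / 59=92017058 / 310635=296.22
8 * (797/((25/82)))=522832/25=20913.28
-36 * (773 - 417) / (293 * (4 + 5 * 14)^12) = -801 / 493774064054049366357248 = -0.00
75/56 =1.34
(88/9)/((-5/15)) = -88/3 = -29.33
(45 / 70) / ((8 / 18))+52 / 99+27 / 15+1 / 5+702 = 3913907 / 5544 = 705.97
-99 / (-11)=9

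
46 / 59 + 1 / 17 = 841 / 1003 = 0.84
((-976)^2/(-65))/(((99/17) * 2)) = -8096896/6435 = -1258.26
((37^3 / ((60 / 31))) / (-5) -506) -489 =-1868743 / 300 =-6229.14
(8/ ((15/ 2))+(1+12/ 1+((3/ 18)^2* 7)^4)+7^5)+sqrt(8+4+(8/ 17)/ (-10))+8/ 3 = 2* sqrt(21590)/ 85+141287070437/ 8398080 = 16827.19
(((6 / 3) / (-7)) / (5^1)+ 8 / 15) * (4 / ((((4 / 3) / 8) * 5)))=16 / 7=2.29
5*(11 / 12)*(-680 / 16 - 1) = -1595 / 8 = -199.38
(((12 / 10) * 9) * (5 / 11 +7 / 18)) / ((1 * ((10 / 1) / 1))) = 501 / 550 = 0.91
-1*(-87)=87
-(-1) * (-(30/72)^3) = -125/1728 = -0.07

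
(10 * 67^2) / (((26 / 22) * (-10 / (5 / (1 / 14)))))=-3456530 / 13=-265886.92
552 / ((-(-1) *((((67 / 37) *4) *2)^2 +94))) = 377844 / 207991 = 1.82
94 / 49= 1.92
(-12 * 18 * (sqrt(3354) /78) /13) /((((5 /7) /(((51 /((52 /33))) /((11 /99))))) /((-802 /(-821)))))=-765317322 * sqrt(3354) /9018685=-4914.51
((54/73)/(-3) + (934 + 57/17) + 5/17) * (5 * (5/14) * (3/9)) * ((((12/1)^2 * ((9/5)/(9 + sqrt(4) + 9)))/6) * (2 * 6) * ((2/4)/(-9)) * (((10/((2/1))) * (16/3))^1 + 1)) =-193110124/8687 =-22229.78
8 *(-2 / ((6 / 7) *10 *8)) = -7 / 30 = -0.23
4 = 4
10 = 10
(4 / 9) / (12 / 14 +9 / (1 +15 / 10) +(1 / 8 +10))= 1120 / 36747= 0.03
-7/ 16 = -0.44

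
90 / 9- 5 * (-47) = 245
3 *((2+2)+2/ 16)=99/ 8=12.38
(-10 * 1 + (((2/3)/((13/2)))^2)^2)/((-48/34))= 196640309/27761292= 7.08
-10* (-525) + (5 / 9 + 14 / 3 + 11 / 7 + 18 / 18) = 331241 / 63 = 5257.79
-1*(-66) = 66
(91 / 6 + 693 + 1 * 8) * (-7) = -30079 / 6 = -5013.17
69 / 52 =1.33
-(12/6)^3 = -8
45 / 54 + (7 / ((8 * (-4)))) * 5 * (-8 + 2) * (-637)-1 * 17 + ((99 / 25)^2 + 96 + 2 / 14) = -857777489 / 210000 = -4084.65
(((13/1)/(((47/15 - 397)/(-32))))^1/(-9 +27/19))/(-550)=247/974820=0.00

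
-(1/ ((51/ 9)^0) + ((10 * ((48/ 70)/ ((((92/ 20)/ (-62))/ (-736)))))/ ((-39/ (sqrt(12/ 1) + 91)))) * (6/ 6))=317440 * sqrt(3)/ 91 + 158719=164761.00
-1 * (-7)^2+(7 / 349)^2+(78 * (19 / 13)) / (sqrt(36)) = -3653981 / 121801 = -30.00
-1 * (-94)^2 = -8836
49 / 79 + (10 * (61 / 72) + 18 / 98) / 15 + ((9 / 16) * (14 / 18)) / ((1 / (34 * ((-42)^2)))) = 54851979221 / 2090340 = 26240.70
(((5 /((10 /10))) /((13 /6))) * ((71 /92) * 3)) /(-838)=-3195 /501124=-0.01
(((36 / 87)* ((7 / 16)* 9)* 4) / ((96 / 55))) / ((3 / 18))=10395 / 464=22.40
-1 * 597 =-597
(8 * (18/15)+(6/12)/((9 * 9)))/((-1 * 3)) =-7781/2430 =-3.20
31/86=0.36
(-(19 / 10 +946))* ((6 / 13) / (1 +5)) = -72.92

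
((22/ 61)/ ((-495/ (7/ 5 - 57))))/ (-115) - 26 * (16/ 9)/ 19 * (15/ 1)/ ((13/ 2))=-168370564/ 29989125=-5.61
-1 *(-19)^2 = -361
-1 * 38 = -38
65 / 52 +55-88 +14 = -71 / 4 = -17.75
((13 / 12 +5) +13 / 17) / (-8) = -1397 / 1632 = -0.86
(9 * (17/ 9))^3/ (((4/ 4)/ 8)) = 39304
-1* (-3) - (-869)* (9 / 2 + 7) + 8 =20009 / 2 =10004.50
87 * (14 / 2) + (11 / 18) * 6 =1838 / 3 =612.67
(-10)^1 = -10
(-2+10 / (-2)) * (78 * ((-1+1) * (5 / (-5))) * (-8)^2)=0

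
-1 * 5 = -5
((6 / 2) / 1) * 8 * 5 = 120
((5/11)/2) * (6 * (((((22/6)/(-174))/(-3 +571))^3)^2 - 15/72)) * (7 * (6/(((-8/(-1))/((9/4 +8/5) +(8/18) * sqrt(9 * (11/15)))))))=-6935341884850257904948458183421991/1207787430286847635147486610325504 - 990763126407179700706922597631713 * sqrt(165)/7473184724899869742475073401389056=-7.45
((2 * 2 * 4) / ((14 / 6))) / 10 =24 / 35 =0.69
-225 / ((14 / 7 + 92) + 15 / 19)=-4275 / 1801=-2.37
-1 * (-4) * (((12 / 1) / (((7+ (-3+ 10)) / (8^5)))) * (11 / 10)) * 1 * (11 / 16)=2973696 / 35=84962.74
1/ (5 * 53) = 1/ 265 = 0.00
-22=-22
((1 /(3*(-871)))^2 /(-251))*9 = -1 /190418891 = -0.00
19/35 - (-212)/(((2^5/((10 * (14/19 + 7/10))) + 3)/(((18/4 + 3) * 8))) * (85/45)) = 1094317321/849065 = 1288.85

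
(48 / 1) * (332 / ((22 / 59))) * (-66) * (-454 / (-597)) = -426861696 / 199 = -2145033.65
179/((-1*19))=-179/19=-9.42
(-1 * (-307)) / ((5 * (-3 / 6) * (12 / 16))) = -2456 / 15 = -163.73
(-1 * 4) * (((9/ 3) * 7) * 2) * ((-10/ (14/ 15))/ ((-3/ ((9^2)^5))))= -2092070640600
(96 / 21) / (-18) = -16 / 63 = -0.25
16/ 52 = 4/ 13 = 0.31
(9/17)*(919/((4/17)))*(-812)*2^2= -6716052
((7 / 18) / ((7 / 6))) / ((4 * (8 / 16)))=1 / 6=0.17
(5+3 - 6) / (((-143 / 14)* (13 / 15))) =-420 / 1859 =-0.23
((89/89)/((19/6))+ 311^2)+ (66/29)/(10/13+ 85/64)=92998104853/961495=96722.40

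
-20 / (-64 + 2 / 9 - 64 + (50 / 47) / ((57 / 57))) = 423 / 2680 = 0.16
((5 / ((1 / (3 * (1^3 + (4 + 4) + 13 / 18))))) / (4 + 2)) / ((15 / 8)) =350 / 27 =12.96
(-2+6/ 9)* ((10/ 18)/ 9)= -20/ 243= -0.08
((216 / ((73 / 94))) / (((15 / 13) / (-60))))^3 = -1176941414442074112 / 389017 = -3025424118848.47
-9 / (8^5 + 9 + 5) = -9 / 32782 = -0.00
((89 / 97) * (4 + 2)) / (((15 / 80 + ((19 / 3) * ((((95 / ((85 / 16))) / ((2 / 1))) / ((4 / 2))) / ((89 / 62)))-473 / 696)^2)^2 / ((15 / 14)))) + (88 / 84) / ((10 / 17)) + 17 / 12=260432473393305462529057384555271 / 81444606583714948058460405988740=3.20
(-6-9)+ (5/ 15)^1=-44/ 3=-14.67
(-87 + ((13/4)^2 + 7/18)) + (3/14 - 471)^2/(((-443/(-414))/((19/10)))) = 6149575527443/15629040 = 393471.10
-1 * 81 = -81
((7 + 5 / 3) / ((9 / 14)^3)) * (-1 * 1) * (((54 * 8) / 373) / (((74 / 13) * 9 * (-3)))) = 7419776 / 30182787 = 0.25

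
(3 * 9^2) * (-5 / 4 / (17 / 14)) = -8505 / 34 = -250.15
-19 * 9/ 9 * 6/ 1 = -114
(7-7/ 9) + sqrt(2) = sqrt(2) + 56/ 9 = 7.64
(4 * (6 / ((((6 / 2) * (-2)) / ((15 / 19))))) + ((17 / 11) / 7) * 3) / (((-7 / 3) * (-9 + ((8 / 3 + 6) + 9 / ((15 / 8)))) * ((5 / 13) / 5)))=2135835 / 686147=3.11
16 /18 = 8 /9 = 0.89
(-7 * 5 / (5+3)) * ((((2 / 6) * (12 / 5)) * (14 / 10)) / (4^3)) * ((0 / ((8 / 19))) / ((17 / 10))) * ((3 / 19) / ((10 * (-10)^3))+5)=0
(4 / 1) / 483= 4 / 483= 0.01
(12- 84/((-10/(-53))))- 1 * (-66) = -1836/5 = -367.20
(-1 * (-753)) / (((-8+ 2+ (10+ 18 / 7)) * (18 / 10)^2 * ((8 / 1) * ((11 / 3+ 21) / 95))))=4172875 / 245088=17.03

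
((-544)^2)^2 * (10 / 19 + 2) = 221249977505.68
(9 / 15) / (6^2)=1 / 60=0.02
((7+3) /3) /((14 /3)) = 5 /7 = 0.71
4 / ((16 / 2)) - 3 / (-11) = 17 / 22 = 0.77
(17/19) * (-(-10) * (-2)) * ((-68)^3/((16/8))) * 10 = 28133389.47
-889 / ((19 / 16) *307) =-14224 / 5833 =-2.44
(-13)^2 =169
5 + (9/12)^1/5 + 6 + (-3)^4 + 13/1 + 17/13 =27679/260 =106.46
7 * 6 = 42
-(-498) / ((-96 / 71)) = -5893 / 16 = -368.31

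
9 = 9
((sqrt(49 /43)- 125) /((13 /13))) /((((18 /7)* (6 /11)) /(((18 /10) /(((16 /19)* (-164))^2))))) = -694925 /82624512 + 194579* sqrt(43) /17764270080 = -0.01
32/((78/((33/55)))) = 16/65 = 0.25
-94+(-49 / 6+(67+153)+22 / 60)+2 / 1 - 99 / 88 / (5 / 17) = 931 / 8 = 116.38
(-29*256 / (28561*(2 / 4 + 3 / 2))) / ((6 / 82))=-152192 / 85683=-1.78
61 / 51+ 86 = 4447 / 51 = 87.20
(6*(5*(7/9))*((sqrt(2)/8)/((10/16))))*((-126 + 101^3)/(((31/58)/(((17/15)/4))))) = 3604099.36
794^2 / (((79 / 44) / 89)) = 2468787376 / 79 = 31250473.11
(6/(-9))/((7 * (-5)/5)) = 2/21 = 0.10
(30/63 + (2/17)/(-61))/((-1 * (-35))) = 10328/762195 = 0.01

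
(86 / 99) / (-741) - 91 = -91.00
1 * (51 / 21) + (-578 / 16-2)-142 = -9951 / 56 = -177.70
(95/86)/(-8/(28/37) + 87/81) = -3591/30874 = -0.12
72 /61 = 1.18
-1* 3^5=-243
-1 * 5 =-5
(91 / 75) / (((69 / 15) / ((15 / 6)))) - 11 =-1427 / 138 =-10.34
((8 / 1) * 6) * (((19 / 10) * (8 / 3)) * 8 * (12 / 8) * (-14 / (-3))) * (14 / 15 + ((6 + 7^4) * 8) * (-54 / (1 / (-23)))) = 24428710964224 / 75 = 325716146189.65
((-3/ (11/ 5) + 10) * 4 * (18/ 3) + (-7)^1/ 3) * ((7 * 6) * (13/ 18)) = 615433/ 99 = 6216.49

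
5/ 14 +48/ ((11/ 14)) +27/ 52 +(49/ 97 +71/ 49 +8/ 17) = 2976080771/ 46218172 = 64.39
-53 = -53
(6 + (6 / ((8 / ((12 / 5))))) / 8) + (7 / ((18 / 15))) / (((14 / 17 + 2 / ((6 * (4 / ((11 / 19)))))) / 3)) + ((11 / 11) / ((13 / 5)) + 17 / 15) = 146629741 / 5271240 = 27.82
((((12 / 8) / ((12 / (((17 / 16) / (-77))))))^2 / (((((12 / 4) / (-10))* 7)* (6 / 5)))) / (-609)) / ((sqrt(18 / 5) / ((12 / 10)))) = 1445* sqrt(10) / 3726998618112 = 0.00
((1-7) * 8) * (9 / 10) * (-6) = 1296 / 5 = 259.20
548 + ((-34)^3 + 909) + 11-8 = -37844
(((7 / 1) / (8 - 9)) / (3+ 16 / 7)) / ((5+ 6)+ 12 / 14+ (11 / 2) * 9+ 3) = -686 / 33337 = -0.02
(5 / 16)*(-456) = -285 / 2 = -142.50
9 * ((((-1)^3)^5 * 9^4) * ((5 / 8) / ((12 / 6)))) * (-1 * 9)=2657205 / 16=166075.31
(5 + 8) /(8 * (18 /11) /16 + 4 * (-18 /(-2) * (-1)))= -143 /387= -0.37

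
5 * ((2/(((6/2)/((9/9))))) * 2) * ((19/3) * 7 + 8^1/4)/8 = 695/18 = 38.61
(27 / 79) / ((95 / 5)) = 27 / 1501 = 0.02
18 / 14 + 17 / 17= 16 / 7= 2.29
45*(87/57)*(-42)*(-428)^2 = -10040315040/19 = -528437633.68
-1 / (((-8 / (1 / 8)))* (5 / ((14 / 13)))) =0.00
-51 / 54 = -17 / 18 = -0.94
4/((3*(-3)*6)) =-2/27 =-0.07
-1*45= -45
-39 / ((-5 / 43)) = 1677 / 5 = 335.40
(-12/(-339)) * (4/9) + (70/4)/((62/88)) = 783586/31527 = 24.85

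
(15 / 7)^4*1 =50625 / 2401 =21.08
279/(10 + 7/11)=341/13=26.23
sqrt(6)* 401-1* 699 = -699 +401* sqrt(6) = 283.25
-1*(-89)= 89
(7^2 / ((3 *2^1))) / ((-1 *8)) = -49 / 48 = -1.02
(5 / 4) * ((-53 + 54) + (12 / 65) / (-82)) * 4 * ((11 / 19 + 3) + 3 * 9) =1544879 / 10127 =152.55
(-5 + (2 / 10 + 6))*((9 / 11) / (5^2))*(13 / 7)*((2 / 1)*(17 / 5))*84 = 286416 / 6875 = 41.66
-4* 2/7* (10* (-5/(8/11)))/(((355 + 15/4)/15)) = 6600/2009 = 3.29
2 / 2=1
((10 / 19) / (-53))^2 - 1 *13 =-13182537 / 1014049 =-13.00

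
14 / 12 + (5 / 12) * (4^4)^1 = 647 / 6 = 107.83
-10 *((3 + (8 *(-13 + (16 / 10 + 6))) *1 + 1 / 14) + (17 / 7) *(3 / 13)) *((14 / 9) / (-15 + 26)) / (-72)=-36007 / 46332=-0.78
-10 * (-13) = 130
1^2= 1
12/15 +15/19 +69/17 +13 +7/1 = 41422/1615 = 25.65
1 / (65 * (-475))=-1 / 30875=-0.00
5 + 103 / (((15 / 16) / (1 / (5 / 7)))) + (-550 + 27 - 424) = -59114 / 75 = -788.19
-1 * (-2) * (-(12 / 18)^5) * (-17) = 1088 / 243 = 4.48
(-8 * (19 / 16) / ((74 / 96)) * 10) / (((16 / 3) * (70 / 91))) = -2223 / 74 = -30.04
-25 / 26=-0.96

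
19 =19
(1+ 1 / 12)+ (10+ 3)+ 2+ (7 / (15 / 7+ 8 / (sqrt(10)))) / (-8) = 15.90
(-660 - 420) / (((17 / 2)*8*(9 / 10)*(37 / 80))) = -24000 / 629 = -38.16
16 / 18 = 0.89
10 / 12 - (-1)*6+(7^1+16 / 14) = 629 / 42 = 14.98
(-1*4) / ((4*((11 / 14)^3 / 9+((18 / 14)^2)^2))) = -172872 / 481709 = -0.36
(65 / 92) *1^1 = 65 / 92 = 0.71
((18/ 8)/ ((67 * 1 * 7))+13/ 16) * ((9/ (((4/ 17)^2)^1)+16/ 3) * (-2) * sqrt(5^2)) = -247129235/ 180096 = -1372.21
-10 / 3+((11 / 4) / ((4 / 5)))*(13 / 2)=19.01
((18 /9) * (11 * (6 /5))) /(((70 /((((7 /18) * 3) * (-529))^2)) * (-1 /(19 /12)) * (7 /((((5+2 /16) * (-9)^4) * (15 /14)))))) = -1170610070.52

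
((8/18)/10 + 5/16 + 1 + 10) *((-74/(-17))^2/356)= 658489/1089360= 0.60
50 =50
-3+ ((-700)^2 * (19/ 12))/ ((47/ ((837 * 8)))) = 5194979859/ 47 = 110531486.36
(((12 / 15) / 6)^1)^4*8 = 128 / 50625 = 0.00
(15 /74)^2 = 225 /5476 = 0.04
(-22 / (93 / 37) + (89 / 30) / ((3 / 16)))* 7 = 69034 / 1395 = 49.49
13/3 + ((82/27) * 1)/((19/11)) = 3125/513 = 6.09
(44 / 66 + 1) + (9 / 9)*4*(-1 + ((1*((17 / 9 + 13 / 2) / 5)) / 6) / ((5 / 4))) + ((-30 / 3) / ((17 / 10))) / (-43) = -642301 / 493425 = -1.30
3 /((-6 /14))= -7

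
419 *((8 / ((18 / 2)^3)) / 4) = 838 / 729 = 1.15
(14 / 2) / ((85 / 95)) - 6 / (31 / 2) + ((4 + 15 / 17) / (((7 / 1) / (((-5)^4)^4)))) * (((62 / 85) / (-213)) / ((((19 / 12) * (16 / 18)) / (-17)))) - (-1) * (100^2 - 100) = 21907611559830392 / 4976461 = 4402247211.39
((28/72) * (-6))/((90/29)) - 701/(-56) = 88951/7560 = 11.77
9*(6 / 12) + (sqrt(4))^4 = 41 / 2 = 20.50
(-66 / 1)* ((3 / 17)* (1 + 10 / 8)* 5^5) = -2784375 / 34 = -81893.38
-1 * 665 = -665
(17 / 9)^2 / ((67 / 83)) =23987 / 5427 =4.42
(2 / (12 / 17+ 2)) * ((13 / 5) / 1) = 221 / 115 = 1.92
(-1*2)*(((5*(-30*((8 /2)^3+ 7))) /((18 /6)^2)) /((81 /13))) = 92300 /243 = 379.84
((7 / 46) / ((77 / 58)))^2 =841 / 64009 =0.01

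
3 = 3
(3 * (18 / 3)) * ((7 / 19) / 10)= 63 / 95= 0.66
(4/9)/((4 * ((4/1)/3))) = 1/12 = 0.08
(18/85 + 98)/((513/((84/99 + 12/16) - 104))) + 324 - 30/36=873631087/2877930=303.56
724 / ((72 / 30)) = 905 / 3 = 301.67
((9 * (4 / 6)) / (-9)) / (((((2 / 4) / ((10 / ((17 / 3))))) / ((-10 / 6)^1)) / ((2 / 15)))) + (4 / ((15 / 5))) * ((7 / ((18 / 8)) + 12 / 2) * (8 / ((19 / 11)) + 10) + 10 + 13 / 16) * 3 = 577.01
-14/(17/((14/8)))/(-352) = 49/11968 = 0.00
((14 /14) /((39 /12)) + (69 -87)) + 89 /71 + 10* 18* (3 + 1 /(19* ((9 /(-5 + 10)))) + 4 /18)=9975473 /17537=568.82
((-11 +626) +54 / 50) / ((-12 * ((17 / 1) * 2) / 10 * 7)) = -151 / 70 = -2.16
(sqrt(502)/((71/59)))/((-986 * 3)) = -59 * sqrt(502)/210018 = -0.01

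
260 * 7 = 1820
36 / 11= 3.27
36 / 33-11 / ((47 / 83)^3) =-67940351 / 1142053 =-59.49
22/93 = 0.24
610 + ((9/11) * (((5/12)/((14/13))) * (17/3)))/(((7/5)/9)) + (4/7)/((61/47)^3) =608575114017/978742072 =621.79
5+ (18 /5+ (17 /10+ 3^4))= 91.30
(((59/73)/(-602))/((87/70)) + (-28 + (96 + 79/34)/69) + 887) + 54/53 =3250112281595/3772870826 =861.44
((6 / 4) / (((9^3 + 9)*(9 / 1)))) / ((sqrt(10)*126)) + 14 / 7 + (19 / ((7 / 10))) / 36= sqrt(10) / 5579280 + 347 / 126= 2.75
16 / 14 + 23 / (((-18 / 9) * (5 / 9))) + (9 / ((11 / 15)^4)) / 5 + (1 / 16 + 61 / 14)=-10440251 / 1171280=-8.91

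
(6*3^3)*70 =11340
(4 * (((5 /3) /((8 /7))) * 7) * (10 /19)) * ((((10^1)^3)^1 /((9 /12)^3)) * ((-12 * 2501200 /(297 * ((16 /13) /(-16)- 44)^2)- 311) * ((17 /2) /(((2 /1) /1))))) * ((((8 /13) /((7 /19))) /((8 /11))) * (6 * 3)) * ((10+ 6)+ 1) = -19096687532770400000 /345730437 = -55235771829.86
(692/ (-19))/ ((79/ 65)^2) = -2923700/ 118579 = -24.66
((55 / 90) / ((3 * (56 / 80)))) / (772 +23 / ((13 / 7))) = 65 / 175203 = 0.00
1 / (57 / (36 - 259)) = -223 / 57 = -3.91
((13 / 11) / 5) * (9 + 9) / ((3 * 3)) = 0.47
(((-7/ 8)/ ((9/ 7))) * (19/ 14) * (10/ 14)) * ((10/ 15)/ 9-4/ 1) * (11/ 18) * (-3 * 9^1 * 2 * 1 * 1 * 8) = -55385/ 81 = -683.77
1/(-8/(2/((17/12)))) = -3/17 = -0.18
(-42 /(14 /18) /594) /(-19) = 1 /209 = 0.00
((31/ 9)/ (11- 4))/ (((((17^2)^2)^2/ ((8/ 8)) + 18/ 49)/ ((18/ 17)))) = 434/ 5810805948659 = 0.00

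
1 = 1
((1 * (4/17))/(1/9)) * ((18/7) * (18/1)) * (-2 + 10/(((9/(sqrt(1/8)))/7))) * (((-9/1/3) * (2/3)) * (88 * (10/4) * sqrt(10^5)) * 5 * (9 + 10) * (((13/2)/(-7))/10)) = -63382176000 * sqrt(10)/833 + 17606160000 * sqrt(5)/119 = 90213631.29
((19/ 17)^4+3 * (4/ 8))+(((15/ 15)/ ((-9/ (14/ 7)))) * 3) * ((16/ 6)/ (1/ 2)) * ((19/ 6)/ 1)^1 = -36978233/ 4510134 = -8.20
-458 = -458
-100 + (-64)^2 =3996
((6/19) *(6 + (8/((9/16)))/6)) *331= 149612/171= 874.92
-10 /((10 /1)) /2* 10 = -5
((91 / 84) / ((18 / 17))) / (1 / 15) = 1105 / 72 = 15.35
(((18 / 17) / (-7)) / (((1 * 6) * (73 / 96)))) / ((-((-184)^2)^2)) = 9 / 311165282176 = 0.00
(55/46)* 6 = 165/23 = 7.17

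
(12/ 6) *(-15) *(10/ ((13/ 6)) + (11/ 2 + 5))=-5895/ 13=-453.46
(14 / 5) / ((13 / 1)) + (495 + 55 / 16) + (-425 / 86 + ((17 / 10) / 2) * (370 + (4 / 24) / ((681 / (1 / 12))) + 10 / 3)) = 444596488649 / 548177760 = 811.04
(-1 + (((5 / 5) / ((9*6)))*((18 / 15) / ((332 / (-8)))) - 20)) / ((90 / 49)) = -3843413 / 336150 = -11.43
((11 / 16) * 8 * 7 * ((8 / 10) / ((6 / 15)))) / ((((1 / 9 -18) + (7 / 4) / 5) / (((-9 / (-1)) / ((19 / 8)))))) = -12960 / 779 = -16.64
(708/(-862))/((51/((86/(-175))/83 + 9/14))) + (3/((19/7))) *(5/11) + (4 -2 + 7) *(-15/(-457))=8005290889699/10164939983275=0.79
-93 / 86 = -1.08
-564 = -564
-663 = -663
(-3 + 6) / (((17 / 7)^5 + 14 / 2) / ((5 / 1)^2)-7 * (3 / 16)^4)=27536588800 / 33507917997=0.82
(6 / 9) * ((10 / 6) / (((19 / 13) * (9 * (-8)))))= -65 / 6156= -0.01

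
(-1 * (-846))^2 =715716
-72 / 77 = -0.94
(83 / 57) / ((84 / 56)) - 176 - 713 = -151853 / 171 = -888.03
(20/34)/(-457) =-10/7769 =-0.00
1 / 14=0.07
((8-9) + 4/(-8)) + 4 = 5/2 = 2.50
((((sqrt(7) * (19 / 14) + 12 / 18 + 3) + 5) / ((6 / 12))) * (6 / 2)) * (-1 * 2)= -104-114 * sqrt(7) / 7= -147.09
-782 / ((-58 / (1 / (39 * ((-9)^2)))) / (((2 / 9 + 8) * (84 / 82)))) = 405076 / 11268153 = 0.04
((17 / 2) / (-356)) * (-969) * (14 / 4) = 115311 / 1424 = 80.98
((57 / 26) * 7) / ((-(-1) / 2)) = 399 / 13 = 30.69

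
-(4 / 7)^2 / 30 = -8 / 735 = -0.01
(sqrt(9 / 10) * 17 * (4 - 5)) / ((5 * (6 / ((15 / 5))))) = -1.61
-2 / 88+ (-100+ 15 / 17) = -99.14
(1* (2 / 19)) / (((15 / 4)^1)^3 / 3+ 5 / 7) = 896 / 155705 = 0.01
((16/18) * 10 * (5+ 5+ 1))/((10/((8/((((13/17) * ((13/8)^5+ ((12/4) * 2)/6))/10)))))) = 3921674240/47275137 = 82.95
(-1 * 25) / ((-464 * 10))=5 / 928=0.01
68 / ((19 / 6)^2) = 2448 / 361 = 6.78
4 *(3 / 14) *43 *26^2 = 174408 / 7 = 24915.43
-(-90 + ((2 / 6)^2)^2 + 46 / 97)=703307 / 7857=89.51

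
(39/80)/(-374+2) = -13/9920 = -0.00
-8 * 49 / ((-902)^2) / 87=-0.00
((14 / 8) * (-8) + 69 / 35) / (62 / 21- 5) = 1263 / 215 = 5.87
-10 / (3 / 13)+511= 1403 / 3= 467.67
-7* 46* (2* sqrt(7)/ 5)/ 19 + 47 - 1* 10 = 37 - 644* sqrt(7)/ 95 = 19.06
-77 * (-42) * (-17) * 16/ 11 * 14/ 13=-1119552/ 13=-86119.38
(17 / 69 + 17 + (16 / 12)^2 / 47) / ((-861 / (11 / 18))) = -924869 / 75390021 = -0.01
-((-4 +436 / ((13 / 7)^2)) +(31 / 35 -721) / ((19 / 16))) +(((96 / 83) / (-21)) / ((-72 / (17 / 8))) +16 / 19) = 81406444519 / 167903190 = 484.84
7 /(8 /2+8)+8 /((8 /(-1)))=-0.42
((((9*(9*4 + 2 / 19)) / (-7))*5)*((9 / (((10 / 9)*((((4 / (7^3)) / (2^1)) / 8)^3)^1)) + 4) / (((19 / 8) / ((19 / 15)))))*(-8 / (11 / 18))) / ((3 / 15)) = 35425596110994432 / 209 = 169500459861217.38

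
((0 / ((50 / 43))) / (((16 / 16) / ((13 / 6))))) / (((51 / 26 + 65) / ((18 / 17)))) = 0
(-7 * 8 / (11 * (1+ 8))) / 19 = -56 / 1881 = -0.03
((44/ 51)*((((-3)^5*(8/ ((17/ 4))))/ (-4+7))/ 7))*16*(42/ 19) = -3649536/ 5491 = -664.64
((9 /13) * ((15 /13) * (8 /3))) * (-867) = -312120 /169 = -1846.86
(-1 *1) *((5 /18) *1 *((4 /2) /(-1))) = 5 /9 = 0.56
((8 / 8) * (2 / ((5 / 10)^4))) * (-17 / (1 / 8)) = -4352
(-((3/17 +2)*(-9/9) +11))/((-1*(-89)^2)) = 150/134657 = 0.00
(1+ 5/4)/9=1/4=0.25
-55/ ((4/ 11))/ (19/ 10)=-3025/ 38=-79.61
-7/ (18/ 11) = -4.28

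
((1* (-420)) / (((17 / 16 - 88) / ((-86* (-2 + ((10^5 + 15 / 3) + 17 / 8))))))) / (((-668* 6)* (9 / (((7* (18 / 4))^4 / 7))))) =301072017150135 / 1858376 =162008128.15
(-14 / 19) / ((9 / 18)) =-28 / 19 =-1.47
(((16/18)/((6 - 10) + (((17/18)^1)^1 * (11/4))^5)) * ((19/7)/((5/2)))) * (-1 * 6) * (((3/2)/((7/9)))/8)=-661741830144/54127781198855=-0.01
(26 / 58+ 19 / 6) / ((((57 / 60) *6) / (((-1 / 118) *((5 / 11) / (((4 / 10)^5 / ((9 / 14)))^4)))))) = -1093246936798095703125 / 28809674220371968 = -37947.22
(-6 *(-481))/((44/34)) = 24531/11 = 2230.09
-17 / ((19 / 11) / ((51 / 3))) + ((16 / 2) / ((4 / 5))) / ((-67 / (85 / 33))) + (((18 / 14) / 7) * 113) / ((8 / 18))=-996295747 / 8233764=-121.00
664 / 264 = 83 / 33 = 2.52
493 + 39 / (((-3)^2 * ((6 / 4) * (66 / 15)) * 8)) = 390521 / 792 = 493.08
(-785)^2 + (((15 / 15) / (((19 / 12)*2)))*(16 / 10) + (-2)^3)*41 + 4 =58512563 / 95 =615921.72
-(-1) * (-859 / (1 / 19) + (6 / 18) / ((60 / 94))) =-1468843 / 90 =-16320.48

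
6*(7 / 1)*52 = 2184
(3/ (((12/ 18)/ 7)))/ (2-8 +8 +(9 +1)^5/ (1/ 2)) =63/ 400004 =0.00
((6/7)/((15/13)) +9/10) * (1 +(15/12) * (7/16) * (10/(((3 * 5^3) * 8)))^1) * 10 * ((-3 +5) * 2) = 88481/1344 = 65.83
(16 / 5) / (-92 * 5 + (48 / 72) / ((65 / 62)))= -78 / 11197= -0.01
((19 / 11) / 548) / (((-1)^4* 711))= 19 / 4285908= 0.00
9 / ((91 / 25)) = 225 / 91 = 2.47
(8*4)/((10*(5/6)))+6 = 246/25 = 9.84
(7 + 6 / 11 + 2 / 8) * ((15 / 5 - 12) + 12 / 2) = -1029 / 44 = -23.39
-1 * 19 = -19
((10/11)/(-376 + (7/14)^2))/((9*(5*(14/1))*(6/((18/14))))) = -2/2430351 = -0.00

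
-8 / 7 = -1.14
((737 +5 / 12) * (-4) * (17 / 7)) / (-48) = 150433 / 1008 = 149.24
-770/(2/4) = -1540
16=16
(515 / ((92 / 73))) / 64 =37595 / 5888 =6.39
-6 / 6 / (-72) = 1 / 72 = 0.01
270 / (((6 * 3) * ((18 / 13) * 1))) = 65 / 6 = 10.83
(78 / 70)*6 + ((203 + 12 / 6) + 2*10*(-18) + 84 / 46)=-117923 / 805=-146.49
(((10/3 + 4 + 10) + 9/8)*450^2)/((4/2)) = 1868906.25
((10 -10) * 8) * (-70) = 0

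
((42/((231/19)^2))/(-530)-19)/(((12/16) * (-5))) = 51177184/10100475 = 5.07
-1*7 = -7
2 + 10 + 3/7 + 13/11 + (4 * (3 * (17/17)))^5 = 248845.61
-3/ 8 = -0.38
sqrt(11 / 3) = sqrt(33) / 3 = 1.91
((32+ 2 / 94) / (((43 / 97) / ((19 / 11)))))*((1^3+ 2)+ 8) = 64505 / 47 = 1372.45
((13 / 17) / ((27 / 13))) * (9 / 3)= 169 / 153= 1.10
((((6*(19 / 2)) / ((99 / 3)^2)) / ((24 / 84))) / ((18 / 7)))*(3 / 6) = 931 / 26136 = 0.04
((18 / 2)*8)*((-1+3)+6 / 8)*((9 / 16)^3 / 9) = 8019 / 2048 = 3.92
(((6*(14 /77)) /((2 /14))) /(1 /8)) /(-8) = -84 /11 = -7.64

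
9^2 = 81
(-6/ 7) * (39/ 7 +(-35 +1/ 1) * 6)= 8334/ 49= 170.08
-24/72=-1/3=-0.33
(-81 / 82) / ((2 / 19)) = -1539 / 164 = -9.38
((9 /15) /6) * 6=3 /5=0.60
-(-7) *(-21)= -147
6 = 6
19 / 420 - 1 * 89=-37361 / 420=-88.95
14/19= 0.74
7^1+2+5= 14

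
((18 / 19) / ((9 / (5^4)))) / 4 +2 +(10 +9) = 1423 / 38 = 37.45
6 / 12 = 1 / 2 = 0.50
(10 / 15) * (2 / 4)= 1 / 3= 0.33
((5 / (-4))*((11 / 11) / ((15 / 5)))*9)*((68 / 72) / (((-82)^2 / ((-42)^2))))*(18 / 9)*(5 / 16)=-62475 / 107584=-0.58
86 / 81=1.06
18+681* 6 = 4104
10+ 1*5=15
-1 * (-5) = 5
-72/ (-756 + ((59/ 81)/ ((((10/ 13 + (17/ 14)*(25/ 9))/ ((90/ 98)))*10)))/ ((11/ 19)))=637560/ 6694133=0.10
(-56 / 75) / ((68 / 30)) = -28 / 85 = -0.33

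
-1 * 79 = -79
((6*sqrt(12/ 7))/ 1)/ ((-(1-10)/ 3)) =4*sqrt(21)/ 7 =2.62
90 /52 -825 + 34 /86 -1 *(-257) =-632647 /1118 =-565.87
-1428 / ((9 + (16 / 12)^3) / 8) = -308448 / 307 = -1004.72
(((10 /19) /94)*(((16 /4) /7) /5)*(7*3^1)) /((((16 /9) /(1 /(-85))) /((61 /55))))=-0.00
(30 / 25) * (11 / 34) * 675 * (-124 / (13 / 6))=-3314520 / 221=-14997.83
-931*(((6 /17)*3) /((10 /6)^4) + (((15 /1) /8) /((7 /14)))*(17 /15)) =-173591467 /42500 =-4084.51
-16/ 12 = -4/ 3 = -1.33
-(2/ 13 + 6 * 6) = -470/ 13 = -36.15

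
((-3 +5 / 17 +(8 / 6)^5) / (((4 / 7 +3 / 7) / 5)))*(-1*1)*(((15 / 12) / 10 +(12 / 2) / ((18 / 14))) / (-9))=1791125 / 446148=4.01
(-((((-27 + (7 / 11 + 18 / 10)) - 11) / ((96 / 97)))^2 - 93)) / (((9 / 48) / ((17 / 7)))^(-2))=-102304468161 / 14323302400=-7.14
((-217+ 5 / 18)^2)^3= 3524160684288108173401 / 34012224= 103614532360133.47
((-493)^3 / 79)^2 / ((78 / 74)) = 531230791277526013 / 243399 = 2182551248269.41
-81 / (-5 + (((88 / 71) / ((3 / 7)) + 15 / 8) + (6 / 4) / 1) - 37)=138024 / 60889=2.27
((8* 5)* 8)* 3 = 960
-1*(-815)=815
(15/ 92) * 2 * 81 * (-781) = -948915/ 46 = -20628.59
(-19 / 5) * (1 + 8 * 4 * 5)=-3059 / 5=-611.80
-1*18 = -18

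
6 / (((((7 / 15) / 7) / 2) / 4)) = 720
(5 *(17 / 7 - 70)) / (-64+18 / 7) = 11 / 2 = 5.50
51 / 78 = 17 / 26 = 0.65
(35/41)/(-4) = -35/164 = -0.21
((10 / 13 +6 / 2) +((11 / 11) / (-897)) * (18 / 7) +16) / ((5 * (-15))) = -0.26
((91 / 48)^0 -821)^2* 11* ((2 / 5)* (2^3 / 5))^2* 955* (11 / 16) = 9945495296 / 5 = 1989099059.20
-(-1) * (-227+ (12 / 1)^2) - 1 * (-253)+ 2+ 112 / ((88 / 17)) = 2130 / 11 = 193.64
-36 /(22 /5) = -90 /11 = -8.18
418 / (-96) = -4.35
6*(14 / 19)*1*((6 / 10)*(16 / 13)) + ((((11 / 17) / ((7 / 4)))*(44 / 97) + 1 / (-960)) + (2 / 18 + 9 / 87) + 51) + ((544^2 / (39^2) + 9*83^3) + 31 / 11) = 175242817812093896951 / 34051964506560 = 5146335.03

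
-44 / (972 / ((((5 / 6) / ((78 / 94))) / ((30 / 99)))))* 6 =-5687 / 6318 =-0.90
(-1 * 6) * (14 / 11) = -84 / 11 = -7.64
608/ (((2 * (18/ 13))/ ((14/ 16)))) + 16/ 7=12247/ 63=194.40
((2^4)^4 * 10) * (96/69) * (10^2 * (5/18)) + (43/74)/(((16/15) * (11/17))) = 68283271389755/2695968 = 25327923.55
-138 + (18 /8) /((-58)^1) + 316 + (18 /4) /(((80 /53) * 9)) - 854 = -3135283 /4640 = -675.71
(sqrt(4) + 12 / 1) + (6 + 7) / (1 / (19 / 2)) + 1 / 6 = 413 / 3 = 137.67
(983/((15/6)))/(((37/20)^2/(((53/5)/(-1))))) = -1667168/1369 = -1217.80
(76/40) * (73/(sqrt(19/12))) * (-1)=-73 * sqrt(57)/5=-110.23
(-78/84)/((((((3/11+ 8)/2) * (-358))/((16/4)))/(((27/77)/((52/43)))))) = 1161/1596322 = 0.00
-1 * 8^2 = -64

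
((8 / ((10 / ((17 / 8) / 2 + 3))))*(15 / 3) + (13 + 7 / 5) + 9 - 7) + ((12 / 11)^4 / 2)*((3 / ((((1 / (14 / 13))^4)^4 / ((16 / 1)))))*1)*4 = 477.67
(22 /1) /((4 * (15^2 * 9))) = 11 /4050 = 0.00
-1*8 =-8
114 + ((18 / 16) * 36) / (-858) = 65181 / 572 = 113.95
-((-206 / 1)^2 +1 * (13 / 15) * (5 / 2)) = -42438.17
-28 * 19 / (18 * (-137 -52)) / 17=0.01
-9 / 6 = -3 / 2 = -1.50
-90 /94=-45 /47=-0.96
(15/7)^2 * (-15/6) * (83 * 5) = -466875/98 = -4764.03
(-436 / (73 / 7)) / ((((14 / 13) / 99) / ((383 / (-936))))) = 459217 / 292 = 1572.66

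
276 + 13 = 289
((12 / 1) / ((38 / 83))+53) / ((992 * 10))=0.01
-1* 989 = -989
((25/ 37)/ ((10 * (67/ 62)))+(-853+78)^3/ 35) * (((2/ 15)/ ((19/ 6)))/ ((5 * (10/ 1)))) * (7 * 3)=-276944582448/ 1177525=-235192.10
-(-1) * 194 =194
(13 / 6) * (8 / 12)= 13 / 9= 1.44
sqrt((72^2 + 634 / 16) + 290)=39 * sqrt(58) / 4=74.25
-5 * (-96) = 480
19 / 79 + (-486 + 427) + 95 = 2863 / 79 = 36.24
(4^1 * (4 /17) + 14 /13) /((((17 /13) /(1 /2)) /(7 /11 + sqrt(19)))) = 3.85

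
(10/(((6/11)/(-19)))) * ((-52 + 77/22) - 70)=82555/2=41277.50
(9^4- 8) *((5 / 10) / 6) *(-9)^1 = -19659 / 4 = -4914.75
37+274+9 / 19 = 5918 / 19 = 311.47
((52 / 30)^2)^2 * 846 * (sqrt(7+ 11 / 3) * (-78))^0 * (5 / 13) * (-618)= -680683328 / 375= -1815155.54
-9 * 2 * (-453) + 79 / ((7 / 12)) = 58026 / 7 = 8289.43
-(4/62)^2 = -4/961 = -0.00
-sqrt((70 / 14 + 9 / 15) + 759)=-sqrt(19115) / 5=-27.65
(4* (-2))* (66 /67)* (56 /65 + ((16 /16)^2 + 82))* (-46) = 132393888 /4355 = 30400.43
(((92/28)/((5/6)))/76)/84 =23/37240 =0.00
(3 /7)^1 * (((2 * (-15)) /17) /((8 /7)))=-45 /68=-0.66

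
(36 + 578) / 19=614 / 19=32.32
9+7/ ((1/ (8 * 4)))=233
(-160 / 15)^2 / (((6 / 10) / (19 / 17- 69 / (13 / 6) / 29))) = 3.70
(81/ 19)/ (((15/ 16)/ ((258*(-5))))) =-111456/ 19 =-5866.11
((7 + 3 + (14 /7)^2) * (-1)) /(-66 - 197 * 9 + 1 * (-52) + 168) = 14 /1723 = 0.01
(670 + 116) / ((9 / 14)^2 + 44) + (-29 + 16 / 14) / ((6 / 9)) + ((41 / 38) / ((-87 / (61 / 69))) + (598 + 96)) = 4655852524744 / 6950063295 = 669.90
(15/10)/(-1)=-3/2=-1.50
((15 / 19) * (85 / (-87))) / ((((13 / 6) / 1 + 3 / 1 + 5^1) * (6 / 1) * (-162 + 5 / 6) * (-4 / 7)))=-8925 / 65003674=-0.00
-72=-72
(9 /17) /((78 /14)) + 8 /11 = 1999 /2431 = 0.82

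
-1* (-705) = 705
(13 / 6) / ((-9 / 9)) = -13 / 6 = -2.17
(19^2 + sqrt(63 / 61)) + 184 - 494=52.02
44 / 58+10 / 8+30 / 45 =931 / 348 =2.68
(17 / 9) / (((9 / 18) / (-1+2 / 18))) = -272 / 81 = -3.36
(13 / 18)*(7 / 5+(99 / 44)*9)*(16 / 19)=11258 / 855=13.17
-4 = -4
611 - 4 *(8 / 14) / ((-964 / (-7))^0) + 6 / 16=609.09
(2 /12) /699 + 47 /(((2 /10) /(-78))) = -76876019 /4194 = -18330.00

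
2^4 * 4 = 64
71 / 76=0.93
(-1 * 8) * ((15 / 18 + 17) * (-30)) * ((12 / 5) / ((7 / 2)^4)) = 164352 / 2401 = 68.45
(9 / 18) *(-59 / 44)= -59 / 88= -0.67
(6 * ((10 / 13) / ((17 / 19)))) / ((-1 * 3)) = -380 / 221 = -1.72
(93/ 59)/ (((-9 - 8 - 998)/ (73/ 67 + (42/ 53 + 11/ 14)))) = -12333939/ 2977122890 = -0.00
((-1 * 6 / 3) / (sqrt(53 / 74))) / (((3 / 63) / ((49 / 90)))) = -343 * sqrt(3922) / 795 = -27.02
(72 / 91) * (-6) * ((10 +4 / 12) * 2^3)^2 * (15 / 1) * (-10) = 442828800 / 91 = 4866250.55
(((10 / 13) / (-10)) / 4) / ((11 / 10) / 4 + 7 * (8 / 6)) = -30 / 14989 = -0.00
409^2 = 167281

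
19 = 19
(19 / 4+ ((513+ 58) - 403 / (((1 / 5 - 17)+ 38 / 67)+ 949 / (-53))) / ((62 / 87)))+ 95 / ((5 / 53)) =1580568767 / 863908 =1829.56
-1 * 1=-1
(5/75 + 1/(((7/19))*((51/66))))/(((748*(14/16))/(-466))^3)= -5172263301952/4003659732765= -1.29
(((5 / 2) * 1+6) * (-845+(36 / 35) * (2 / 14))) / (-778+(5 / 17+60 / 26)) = 777657673 / 83967870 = 9.26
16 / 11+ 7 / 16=333 / 176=1.89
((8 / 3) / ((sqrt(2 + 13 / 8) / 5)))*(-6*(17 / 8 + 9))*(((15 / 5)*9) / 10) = -4806*sqrt(58) / 29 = -1262.12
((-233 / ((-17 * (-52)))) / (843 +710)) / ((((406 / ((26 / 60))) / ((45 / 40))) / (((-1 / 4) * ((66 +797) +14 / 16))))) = 4830789 / 109760573440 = 0.00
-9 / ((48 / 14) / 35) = -735 / 8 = -91.88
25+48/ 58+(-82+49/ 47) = -75142/ 1363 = -55.13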